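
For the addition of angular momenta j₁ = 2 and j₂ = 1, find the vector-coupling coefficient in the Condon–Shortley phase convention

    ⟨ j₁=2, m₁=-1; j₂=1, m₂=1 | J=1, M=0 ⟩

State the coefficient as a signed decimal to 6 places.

+0.547723  (= +√(3/10))

√[3·2!2!0!/5! · 1!3!2!0!1!1!] = √(6/5)
  +(−1)^2/∏(2,0,1,0,1,0)! = 1/2  (running 1/2)
⟨..|..⟩ = √(6/5)·(1/2) = +0.547723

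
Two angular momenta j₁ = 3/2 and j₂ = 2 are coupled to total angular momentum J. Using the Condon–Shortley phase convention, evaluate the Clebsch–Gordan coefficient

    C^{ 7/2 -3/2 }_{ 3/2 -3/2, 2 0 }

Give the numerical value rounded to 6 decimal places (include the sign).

+√(2/7) = +0.534522

√[8·0!3!4!/8! · 0!3!2!2!2!5!] = √(1152/7)
  +(−1)^0/∏(0,0,3,2,0,2)! = 1/24  (running 1/24)
⟨..|..⟩ = √(1152/7)·(1/24) = +0.534522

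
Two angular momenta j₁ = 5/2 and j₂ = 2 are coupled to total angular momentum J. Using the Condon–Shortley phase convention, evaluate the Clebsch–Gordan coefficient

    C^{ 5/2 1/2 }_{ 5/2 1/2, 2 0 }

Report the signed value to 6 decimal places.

-0.478091

j₁+j₂−J=2  J+j₁−j₂=3  J−j₁+j₂=2  j₁+j₂+J+1=8
(j₁±m₁, j₂±m₂, J±M) = (3,2,2,2,3,2)
P² = 72/35
sum k=0..2:
  [0] +1/8 = 1/8
  [1] −1/2 = -1/2
  [2] +1/24 = 1/24
S = -1/3
C² = P²·S² = 8/35 ; C = -0.478091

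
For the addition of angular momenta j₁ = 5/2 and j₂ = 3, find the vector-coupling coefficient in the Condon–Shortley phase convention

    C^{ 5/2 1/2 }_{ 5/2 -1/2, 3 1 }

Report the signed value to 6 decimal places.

√[6·3!2!3!/9! · 2!3!4!2!3!2!] = √(288/35)
  +(−1)^1/∏(1,2,2,3,0,0)! = -1/24  (running -1/24)
  +(−1)^2/∏(2,1,1,2,1,1)! = 1/4  (running 5/24)
  +(−1)^3/∏(3,0,0,1,2,2)! = -1/24  (running 1/6)
⟨..|..⟩ = √(288/35)·(1/6) = +0.478091

+0.478091  (= +√(8/35))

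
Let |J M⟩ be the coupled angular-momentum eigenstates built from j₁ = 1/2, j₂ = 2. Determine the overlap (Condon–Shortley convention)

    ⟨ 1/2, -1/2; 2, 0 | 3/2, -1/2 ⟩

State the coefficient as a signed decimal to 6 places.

−√(2/5) = -0.632456

triangle: 1!×0!×3!/5! = 6/120
(j±m)!: 0!×1!×2!×2!×1!×2! = 8
prefactor² = (2J+1)×Δ×N² = 8/5
  k=1: −1/(1!×0!×0!×1!×0!×2!) = -1/2
Σ = -1/2  ⇒  CG² = 8/5×(-1/2)² = 2/5
CG = −√(2/5) = -0.632456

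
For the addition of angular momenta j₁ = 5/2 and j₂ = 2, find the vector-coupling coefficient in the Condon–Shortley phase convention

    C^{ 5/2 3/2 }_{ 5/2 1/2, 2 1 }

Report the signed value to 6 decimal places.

j₁+j₂−J=2  J+j₁−j₂=3  J−j₁+j₂=2  j₁+j₂+J+1=8
(j₁±m₁, j₂±m₂, J±M) = (3,2,3,1,4,1)
P² = 216/35
sum k=1..2:
  [1] −1/4 = -1/4
  [2] +1/12 = 1/12
S = -1/6
C² = P²·S² = 6/35 ; C = -0.414039

-0.414039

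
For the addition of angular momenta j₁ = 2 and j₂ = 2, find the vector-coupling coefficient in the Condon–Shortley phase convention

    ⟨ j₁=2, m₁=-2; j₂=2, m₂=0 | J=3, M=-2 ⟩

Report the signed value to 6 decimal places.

triangle: 1!*3!*3!/8! = 36/40320
(j±m)!: 0!*4!*2!*2!*1!*5! = 11520
prefactor² = (2J+1)*Δ*N² = 72
  k=1: −1/(1!*0!*3!*1!*0!*2!) = -1/12
Σ = -1/12  ⇒  CG² = 72*(-1/12)² = 1/2
CG = −√(1/2) = -0.707107

-0.707107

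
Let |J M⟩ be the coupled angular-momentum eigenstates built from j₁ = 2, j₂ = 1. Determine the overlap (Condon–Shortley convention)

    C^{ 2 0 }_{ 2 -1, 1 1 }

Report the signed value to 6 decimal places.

−√(1/2) = -0.707107

j₁+j₂−J=1  J+j₁−j₂=3  J−j₁+j₂=1  j₁+j₂+J+1=6
(j₁±m₁, j₂±m₂, J±M) = (1,3,2,0,2,2)
P² = 2
sum k=1..1:
  [1] −1/2 = -1/2
S = -1/2
C² = P²·S² = 1/2 ; C = -0.707107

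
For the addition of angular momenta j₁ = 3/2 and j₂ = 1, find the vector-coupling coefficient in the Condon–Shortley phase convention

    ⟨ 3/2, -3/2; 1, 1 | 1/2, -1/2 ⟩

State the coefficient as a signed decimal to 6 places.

+√(1/2) = +0.707107

j₁+j₂−J=2  J+j₁−j₂=1  J−j₁+j₂=0  j₁+j₂+J+1=4
(j₁±m₁, j₂±m₂, J±M) = (0,3,2,0,0,1)
P² = 2
sum k=2..2:
  [2] +1/2 = 1/2
S = 1/2
C² = P²·S² = 1/2 ; C = +0.707107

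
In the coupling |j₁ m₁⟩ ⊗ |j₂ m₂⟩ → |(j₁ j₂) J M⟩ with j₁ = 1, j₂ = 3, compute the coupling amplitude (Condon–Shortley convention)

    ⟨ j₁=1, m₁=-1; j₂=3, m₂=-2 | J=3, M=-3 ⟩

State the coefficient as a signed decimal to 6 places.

j₁+j₂−J=1  J+j₁−j₂=1  J−j₁+j₂=5  j₁+j₂+J+1=8
(j₁±m₁, j₂±m₂, J±M) = (0,2,1,5,0,6)
P² = 3600
sum k=1..1:
  [1] −1/120 = -1/120
S = -1/120
C² = P²·S² = 1/4 ; C = -0.500000

-0.500000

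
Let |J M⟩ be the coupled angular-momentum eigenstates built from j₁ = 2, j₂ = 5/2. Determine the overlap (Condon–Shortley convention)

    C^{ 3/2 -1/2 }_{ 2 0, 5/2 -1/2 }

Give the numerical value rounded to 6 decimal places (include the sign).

−√(2/35) ≈ -0.239046

j₁+j₂−J=3  J+j₁−j₂=1  J−j₁+j₂=2  j₁+j₂+J+1=7
(j₁±m₁, j₂±m₂, J±M) = (2,2,2,3,1,2)
P² = 32/35
sum k=1..2:
  [1] −1/2 = -1/2
  [2] +1/4 = 1/4
S = -1/4
C² = P²·S² = 2/35 ; C = -0.239046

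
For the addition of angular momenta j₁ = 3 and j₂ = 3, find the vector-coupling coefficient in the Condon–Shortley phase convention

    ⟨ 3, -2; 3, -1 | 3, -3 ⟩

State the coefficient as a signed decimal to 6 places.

j₁+j₂−J=3  J+j₁−j₂=3  J−j₁+j₂=3  j₁+j₂+J+1=10
(j₁±m₁, j₂±m₂, J±M) = (1,5,2,4,0,6)
P² = 1728
sum k=2..2:
  [2] +1/72 = 1/72
S = 1/72
C² = P²·S² = 1/3 ; C = +0.577350

+0.577350  (= +√(1/3))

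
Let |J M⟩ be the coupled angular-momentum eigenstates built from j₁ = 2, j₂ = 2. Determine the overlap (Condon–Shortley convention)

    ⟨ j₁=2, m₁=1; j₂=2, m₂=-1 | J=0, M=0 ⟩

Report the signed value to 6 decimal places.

j₁+j₂−J=4  J+j₁−j₂=0  J−j₁+j₂=0  j₁+j₂+J+1=5
(j₁±m₁, j₂±m₂, J±M) = (3,1,1,3,0,0)
P² = 36/5
sum k=1..1:
  [1] −1/6 = -1/6
S = -1/6
C² = P²·S² = 1/5 ; C = -0.447214

-0.447214  (= −√(1/5))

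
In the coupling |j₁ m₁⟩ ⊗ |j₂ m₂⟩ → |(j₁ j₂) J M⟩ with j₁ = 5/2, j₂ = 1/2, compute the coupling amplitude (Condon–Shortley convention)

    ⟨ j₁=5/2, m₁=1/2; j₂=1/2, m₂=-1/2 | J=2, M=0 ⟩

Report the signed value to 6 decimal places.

+0.707107  (= +√(1/2))

triangle: 1!*4!*0!/6! = 24/720
(j±m)!: 3!*2!*0!*1!*2!*2! = 48
prefactor² = (2J+1)*Δ*N² = 8
  k=0: +1/(0!*1!*2!*0!*2!*0!) = 1/4
Σ = 1/4  ⇒  CG² = 8*1/4² = 1/2
CG = +√(1/2) = +0.707107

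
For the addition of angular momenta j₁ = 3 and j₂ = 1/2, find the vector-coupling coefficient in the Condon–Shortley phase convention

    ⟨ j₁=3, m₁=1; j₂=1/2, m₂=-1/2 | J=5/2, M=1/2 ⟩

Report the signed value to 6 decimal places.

triangle: 1!*5!*0!/7! = 120/5040
(j±m)!: 4!*2!*0!*1!*3!*2! = 576
prefactor² = (2J+1)*Δ*N² = 576/7
  k=0: +1/(0!*1!*2!*0!*3!*0!) = 1/12
Σ = 1/12  ⇒  CG² = 576/7*1/12² = 4/7
CG = +√(4/7) = +0.755929

+0.755929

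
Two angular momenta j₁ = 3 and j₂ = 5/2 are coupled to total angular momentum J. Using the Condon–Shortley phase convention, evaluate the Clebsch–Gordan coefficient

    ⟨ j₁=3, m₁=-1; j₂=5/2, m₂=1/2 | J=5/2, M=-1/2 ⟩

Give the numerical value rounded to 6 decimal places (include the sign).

√[6·3!3!2!/9! · 2!4!3!2!2!3!] = √(288/35)
  +(−1)^1/∏(1,2,3,2,0,0)! = -1/24  (running -1/24)
  +(−1)^2/∏(2,1,2,1,1,1)! = 1/4  (running 5/24)
  +(−1)^3/∏(3,0,1,0,2,2)! = -1/24  (running 1/6)
⟨..|..⟩ = √(288/35)·(1/6) = +0.478091

+√(8/35) ≈ +0.478091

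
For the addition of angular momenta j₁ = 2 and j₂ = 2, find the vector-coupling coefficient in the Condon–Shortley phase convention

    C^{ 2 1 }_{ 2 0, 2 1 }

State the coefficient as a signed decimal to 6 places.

-0.267261

√[5·2!2!2!/7! · 2!2!3!1!3!1!] = √(8/7)
  +(−1)^1/∏(1,1,1,2,1,0)! = -1/2  (running -1/2)
  +(−1)^2/∏(2,0,0,1,2,1)! = 1/4  (running -1/4)
⟨..|..⟩ = √(8/7)·(-1/4) = -0.267261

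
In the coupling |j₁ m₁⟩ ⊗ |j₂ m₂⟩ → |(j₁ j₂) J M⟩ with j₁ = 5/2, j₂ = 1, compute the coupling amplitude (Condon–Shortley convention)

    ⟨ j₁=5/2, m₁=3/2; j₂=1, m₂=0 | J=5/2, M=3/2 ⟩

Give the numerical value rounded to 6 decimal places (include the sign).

√[6·1!4!1!/7! · 4!1!1!1!4!1!] = √(576/35)
  +(−1)^0/∏(0,1,1,1,3,0)! = 1/6  (running 1/6)
  +(−1)^1/∏(1,0,0,0,4,1)! = -1/24  (running 1/8)
⟨..|..⟩ = √(576/35)·(1/8) = +0.507093

+√(9/35) ≈ +0.507093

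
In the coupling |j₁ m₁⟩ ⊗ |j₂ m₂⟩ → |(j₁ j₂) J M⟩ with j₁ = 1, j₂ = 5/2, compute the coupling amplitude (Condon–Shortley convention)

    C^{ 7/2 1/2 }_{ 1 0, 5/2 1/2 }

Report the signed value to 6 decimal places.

triangle: 0!×2!×5!/8! = 240/40320
(j±m)!: 1!×1!×3!×2!×4!×3! = 1728
prefactor² = (2J+1)×Δ×N² = 576/7
  k=0: +1/(0!×0!×1!×3!×1!×2!) = 1/12
Σ = 1/12  ⇒  CG² = 576/7×1/12² = 4/7
CG = +√(4/7) = +0.755929

+√(4/7) = +0.755929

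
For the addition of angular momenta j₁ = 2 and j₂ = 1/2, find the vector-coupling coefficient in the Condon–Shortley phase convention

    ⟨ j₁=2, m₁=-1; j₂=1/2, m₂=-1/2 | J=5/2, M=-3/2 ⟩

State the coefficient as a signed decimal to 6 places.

√[6·0!4!1!/6! · 1!3!0!1!1!4!] = √(144/5)
  +(−1)^0/∏(0,0,3,0,1,1)! = 1/6  (running 1/6)
⟨..|..⟩ = √(144/5)·(1/6) = +0.894427

+√(4/5) = +0.894427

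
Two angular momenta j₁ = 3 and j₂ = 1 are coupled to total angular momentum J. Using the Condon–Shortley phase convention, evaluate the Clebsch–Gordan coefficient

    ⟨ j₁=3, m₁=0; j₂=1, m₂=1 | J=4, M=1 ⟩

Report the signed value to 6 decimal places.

j₁+j₂−J=0  J+j₁−j₂=6  J−j₁+j₂=2  j₁+j₂+J+1=9
(j₁±m₁, j₂±m₂, J±M) = (3,3,2,0,5,3)
P² = 12960/7
sum k=0..0:
  [0] +1/72 = 1/72
S = 1/72
C² = P²·S² = 5/14 ; C = +0.597614

+0.597614  (= +√(5/14))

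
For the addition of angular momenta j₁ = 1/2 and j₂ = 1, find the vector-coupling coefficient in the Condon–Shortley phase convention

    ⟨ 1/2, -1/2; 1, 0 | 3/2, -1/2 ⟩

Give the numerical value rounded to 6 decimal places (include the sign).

triangle: 0!×1!×2!/4! = 2/24
(j±m)!: 0!×1!×1!×1!×1!×2! = 2
prefactor² = (2J+1)×Δ×N² = 2/3
  k=0: +1/(0!×0!×1!×1!×0!×1!) = 1
Σ = 1  ⇒  CG² = 2/3×1² = 2/3
CG = +√(2/3) = +0.816497

+√(2/3) = +0.816497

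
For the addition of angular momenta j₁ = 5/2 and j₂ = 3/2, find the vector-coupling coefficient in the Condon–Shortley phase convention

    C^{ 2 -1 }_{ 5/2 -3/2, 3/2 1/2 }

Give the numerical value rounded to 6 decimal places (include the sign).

triangle: 2!×3!×1!/7! = 12/5040
(j±m)!: 1!×4!×2!×1!×1!×3! = 288
prefactor² = (2J+1)×Δ×N² = 24/7
  k=1: −1/(1!×1!×3!×1!×0!×0!) = -1/6
  k=2: +1/(2!×0!×2!×0!×1!×1!) = 1/4
Σ = 1/12  ⇒  CG² = 24/7×1/12² = 1/42
CG = +√(1/42) = +0.154303

+0.154303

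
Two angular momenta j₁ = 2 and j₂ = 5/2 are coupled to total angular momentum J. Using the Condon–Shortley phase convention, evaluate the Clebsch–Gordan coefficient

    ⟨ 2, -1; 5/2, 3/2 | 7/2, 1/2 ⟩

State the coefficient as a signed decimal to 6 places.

-0.619780

√[8·1!3!4!/9! · 1!3!4!1!4!3!] = √(2304/35)
  +(−1)^0/∏(0,1,3,4,0,0)! = 1/144  (running 1/144)
  +(−1)^1/∏(1,0,2,3,1,1)! = -1/12  (running -11/144)
⟨..|..⟩ = √(2304/35)·(-11/144) = -0.619780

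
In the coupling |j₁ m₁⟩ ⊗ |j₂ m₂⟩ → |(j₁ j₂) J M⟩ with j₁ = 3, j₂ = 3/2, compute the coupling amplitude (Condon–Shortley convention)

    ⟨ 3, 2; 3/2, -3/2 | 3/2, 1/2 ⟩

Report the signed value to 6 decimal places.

√[4·3!3!0!/7! · 5!1!0!3!2!1!] = √(288/7)
  +(−1)^0/∏(0,3,1,0,2,0)! = 1/12  (running 1/12)
⟨..|..⟩ = √(288/7)·(1/12) = +0.534522

+0.534522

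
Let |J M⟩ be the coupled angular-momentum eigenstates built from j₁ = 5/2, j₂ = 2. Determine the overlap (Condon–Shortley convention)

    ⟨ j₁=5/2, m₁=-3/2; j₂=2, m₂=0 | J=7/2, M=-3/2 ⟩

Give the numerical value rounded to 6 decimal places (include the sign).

−√(2/7) = -0.534522

j₁+j₂−J=1  J+j₁−j₂=4  J−j₁+j₂=3  j₁+j₂+J+1=9
(j₁±m₁, j₂±m₂, J±M) = (1,4,2,2,2,5)
P² = 512/7
sum k=0..1:
  [0] +1/48 = 1/48
  [1] −1/12 = -1/12
S = -1/16
C² = P²·S² = 2/7 ; C = -0.534522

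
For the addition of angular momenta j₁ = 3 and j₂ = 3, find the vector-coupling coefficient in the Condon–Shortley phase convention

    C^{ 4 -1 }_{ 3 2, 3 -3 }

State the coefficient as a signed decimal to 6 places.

+√(15/77) ≈ +0.441367

triangle: 2!·4!·4!/11! = 1152/39916800
(j±m)!: 5!·1!·0!·6!·3!·5! = 62208000
prefactor² = (2J+1)·Δ·N² = 1244160/77
  k=0: +1/(0!·2!·1!·0!·3!·4!) = 1/288
Σ = 1/288  ⇒  CG² = 1244160/77·1/288² = 15/77
CG = +√(15/77) = +0.441367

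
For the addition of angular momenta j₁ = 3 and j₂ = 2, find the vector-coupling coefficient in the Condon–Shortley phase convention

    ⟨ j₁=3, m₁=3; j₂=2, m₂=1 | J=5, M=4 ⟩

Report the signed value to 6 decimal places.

j₁+j₂−J=0  J+j₁−j₂=6  J−j₁+j₂=4  j₁+j₂+J+1=11
(j₁±m₁, j₂±m₂, J±M) = (6,0,3,1,9,1)
P² = 7464960
sum k=0..0:
  [0] +1/4320 = 1/4320
S = 1/4320
C² = P²·S² = 2/5 ; C = +0.632456

+0.632456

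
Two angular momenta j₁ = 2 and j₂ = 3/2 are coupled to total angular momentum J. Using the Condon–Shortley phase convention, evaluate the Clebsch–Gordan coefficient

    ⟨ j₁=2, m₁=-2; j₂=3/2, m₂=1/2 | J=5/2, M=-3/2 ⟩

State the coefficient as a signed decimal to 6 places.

j₁+j₂−J=1  J+j₁−j₂=3  J−j₁+j₂=2  j₁+j₂+J+1=7
(j₁±m₁, j₂±m₂, J±M) = (0,4,2,1,1,4)
P² = 576/35
sum k=1..1:
  [1] −1/6 = -1/6
S = -1/6
C² = P²·S² = 16/35 ; C = -0.676123

-0.676123  (= −√(16/35))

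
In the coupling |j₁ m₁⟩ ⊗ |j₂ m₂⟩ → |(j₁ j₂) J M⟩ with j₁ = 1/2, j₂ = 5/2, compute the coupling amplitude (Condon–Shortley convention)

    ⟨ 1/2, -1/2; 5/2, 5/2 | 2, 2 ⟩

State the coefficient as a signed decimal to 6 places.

-0.912871

√[5·1!0!4!/6! · 0!1!5!0!4!0!] = √(480)
  +(−1)^1/∏(1,0,0,4,0,0)! = -1/24  (running -1/24)
⟨..|..⟩ = √(480)·(-1/24) = -0.912871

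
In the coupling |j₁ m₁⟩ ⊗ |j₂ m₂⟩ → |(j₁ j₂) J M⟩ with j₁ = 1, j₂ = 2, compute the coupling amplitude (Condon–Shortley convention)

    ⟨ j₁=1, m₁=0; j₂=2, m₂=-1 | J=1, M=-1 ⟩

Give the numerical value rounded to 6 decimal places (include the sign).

j₁+j₂−J=2  J+j₁−j₂=0  J−j₁+j₂=2  j₁+j₂+J+1=5
(j₁±m₁, j₂±m₂, J±M) = (1,1,1,3,0,2)
P² = 6/5
sum k=1..1:
  [1] −1/2 = -1/2
S = -1/2
C² = P²·S² = 3/10 ; C = -0.547723

−√(3/10) ≈ -0.547723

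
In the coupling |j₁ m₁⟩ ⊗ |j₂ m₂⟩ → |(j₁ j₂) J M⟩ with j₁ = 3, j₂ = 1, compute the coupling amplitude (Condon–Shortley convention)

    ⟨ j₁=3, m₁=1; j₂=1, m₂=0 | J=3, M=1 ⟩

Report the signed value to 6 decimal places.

triangle: 1!*5!*1!/8! = 120/40320
(j±m)!: 4!*2!*1!*1!*4!*2! = 2304
prefactor² = (2J+1)*Δ*N² = 48
  k=0: +1/(0!*1!*2!*1!*3!*0!) = 1/12
  k=1: −1/(1!*0!*1!*0!*4!*1!) = -1/24
Σ = 1/24  ⇒  CG² = 48*1/24² = 1/12
CG = +√(1/12) = +0.288675

+√(1/12) = +0.288675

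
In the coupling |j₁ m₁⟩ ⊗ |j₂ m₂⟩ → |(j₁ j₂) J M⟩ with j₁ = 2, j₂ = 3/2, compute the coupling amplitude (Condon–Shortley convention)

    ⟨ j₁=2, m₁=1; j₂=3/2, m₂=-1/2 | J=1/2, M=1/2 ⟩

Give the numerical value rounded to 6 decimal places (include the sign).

-0.547723

triangle: 3!*1!*0!/5! = 6/120
(j±m)!: 3!*1!*1!*2!*1!*0! = 12
prefactor² = (2J+1)*Δ*N² = 6/5
  k=1: −1/(1!*2!*0!*0!*1!*0!) = -1/2
Σ = -1/2  ⇒  CG² = 6/5*(-1/2)² = 3/10
CG = −√(3/10) = -0.547723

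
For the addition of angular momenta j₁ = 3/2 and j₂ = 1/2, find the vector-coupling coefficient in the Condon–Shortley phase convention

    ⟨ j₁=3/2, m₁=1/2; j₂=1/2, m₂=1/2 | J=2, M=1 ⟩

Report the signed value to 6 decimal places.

+√(3/4) ≈ +0.866025

j₁+j₂−J=0  J+j₁−j₂=3  J−j₁+j₂=1  j₁+j₂+J+1=5
(j₁±m₁, j₂±m₂, J±M) = (2,1,1,0,3,1)
P² = 3
sum k=0..0:
  [0] +1/2 = 1/2
S = 1/2
C² = P²·S² = 3/4 ; C = +0.866025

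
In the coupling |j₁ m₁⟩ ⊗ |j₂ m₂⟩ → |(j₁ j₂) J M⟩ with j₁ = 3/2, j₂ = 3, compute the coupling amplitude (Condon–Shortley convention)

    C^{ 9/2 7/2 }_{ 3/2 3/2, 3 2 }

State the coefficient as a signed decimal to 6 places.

+0.816497  (= +√(2/3))

triangle: 0!·3!·6!/10! = 4320/3628800
(j±m)!: 3!·0!·5!·1!·8!·1! = 29030400
prefactor² = (2J+1)·Δ·N² = 345600
  k=0: +1/(0!·0!·0!·5!·3!·1!) = 1/720
Σ = 1/720  ⇒  CG² = 345600·1/720² = 2/3
CG = +√(2/3) = +0.816497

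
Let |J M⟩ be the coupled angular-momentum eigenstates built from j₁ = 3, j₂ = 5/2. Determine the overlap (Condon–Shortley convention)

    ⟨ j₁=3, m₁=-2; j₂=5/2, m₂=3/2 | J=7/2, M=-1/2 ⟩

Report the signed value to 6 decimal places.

+√(20/63) ≈ +0.563436

j₁+j₂−J=2  J+j₁−j₂=4  J−j₁+j₂=3  j₁+j₂+J+1=10
(j₁±m₁, j₂±m₂, J±M) = (1,5,4,1,3,4)
P² = 9216/35
sum k=1..2:
  [1] −1/144 = -1/144
  [2] +1/24 = 1/24
S = 5/144
C² = P²·S² = 20/63 ; C = +0.563436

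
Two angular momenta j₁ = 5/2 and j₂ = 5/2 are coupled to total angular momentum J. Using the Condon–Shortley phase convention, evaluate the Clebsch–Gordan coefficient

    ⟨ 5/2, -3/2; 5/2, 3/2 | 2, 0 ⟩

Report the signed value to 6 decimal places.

-0.109109  (= −√(1/84))

√[5·3!2!2!/8! · 1!4!4!1!2!2!] = √(48/7)
  +(−1)^2/∏(2,1,2,2,0,0)! = 1/8  (running 1/8)
  +(−1)^3/∏(3,0,1,1,1,1)! = -1/6  (running -1/24)
⟨..|..⟩ = √(48/7)·(-1/24) = -0.109109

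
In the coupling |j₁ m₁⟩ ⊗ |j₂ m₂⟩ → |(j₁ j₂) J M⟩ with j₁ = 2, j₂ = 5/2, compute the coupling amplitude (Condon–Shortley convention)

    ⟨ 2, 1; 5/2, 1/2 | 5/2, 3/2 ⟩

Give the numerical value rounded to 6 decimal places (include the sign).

triangle: 2!*2!*3!/8! = 24/40320
(j±m)!: 3!*1!*3!*2!*4!*1! = 1728
prefactor² = (2J+1)*Δ*N² = 216/35
  k=0: +1/(0!*2!*1!*3!*1!*0!) = 1/12
  k=1: −1/(1!*1!*0!*2!*2!*1!) = -1/4
Σ = -1/6  ⇒  CG² = 216/35*(-1/6)² = 6/35
CG = −√(6/35) = -0.414039

-0.414039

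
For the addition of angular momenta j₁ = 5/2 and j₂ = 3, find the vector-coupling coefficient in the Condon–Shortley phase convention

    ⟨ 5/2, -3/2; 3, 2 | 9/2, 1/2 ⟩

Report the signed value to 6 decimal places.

√[10·1!4!5!/11! · 1!4!5!1!5!4!] = √(460800/77)
  +(−1)^0/∏(0,1,4,5,0,0)! = 1/2880  (running 1/2880)
  +(−1)^1/∏(1,0,3,4,1,1)! = -1/144  (running -19/2880)
⟨..|..⟩ = √(460800/77)·(-19/2880) = -0.510355

-0.510355  (= −√(361/1386))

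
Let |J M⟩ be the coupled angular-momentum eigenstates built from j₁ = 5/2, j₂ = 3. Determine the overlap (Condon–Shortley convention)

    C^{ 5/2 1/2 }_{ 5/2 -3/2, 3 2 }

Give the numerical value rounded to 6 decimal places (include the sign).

triangle: 3!×2!×3!/9! = 72/362880
(j±m)!: 1!×4!×5!×1!×3!×2! = 34560
prefactor² = (2J+1)×Δ×N² = 288/7
  k=2: +1/(2!×1!×2!×3!×0!×0!) = 1/24
  k=3: −1/(3!×0!×1!×2!×1!×1!) = -1/12
Σ = -1/24  ⇒  CG² = 288/7×(-1/24)² = 1/14
CG = −√(1/14) = -0.267261

−√(1/14) = -0.267261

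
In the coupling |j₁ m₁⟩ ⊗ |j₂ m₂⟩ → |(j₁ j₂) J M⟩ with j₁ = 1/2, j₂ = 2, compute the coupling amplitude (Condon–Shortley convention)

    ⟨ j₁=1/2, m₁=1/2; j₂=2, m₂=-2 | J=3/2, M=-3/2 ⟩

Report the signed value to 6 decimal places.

+√(4/5) ≈ +0.894427

√[4·1!0!3!/5! · 1!0!0!4!0!3!] = √(144/5)
  +(−1)^0/∏(0,1,0,0,0,3)! = 1/6  (running 1/6)
⟨..|..⟩ = √(144/5)·(1/6) = +0.894427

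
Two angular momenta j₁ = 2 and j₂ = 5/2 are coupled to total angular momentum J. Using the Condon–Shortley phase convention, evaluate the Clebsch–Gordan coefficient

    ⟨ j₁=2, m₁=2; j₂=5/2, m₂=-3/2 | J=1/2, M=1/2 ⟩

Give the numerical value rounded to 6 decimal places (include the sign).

+√(1/15) = +0.258199

triangle: 4!×0!×1!/6! = 24/720
(j±m)!: 4!×0!×1!×4!×1!×0! = 576
prefactor² = (2J+1)×Δ×N² = 192/5
  k=0: +1/(0!×4!×0!×1!×0!×0!) = 1/24
Σ = 1/24  ⇒  CG² = 192/5×1/24² = 1/15
CG = +√(1/15) = +0.258199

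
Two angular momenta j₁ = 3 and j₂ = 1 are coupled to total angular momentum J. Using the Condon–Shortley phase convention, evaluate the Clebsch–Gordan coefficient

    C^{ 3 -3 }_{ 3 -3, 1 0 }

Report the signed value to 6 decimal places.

j₁+j₂−J=1  J+j₁−j₂=5  J−j₁+j₂=1  j₁+j₂+J+1=8
(j₁±m₁, j₂±m₂, J±M) = (0,6,1,1,0,6)
P² = 10800
sum k=1..1:
  [1] −1/120 = -1/120
S = -1/120
C² = P²·S² = 3/4 ; C = -0.866025

-0.866025  (= −√(3/4))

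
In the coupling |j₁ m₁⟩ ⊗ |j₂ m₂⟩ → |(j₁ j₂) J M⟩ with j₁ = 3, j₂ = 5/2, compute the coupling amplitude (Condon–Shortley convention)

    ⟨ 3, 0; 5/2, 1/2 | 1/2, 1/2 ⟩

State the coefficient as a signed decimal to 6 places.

j₁+j₂−J=5  J+j₁−j₂=1  J−j₁+j₂=0  j₁+j₂+J+1=7
(j₁±m₁, j₂±m₂, J±M) = (3,3,3,2,1,0)
P² = 144/7
sum k=3..3:
  [3] −1/12 = -1/12
S = -1/12
C² = P²·S² = 1/7 ; C = -0.377964

-0.377964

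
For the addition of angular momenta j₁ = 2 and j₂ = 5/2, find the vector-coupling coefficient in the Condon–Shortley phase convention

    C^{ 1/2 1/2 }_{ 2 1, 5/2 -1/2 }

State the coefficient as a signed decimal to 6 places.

−√(2/15) ≈ -0.365148

√[2·4!0!1!/6! · 3!1!2!3!1!0!] = √(24/5)
  +(−1)^1/∏(1,3,0,1,0,0)! = -1/6  (running -1/6)
⟨..|..⟩ = √(24/5)·(-1/6) = -0.365148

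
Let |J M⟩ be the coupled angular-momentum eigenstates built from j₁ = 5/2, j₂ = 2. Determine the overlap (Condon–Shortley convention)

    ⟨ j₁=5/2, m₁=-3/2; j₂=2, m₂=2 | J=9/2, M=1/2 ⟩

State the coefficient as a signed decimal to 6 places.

√[10·0!5!4!/10! · 1!4!4!0!5!4!] = √(92160/7)
  +(−1)^0/∏(0,0,4,4,1,0)! = 1/576  (running 1/576)
⟨..|..⟩ = √(92160/7)·(1/576) = +0.199205

+√(5/126) ≈ +0.199205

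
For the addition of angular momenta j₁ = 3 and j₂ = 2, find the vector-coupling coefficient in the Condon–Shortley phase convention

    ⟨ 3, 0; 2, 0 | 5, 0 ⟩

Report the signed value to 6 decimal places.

triangle: 0!·6!·4!/11! = 17280/39916800
(j±m)!: 3!·3!·2!·2!·5!·5! = 2073600
prefactor² = (2J+1)·Δ·N² = 69120/7
  k=0: +1/(0!·0!·3!·2!·3!·2!) = 1/144
Σ = 1/144  ⇒  CG² = 69120/7·1/144² = 10/21
CG = +√(10/21) = +0.690066

+0.690066  (= +√(10/21))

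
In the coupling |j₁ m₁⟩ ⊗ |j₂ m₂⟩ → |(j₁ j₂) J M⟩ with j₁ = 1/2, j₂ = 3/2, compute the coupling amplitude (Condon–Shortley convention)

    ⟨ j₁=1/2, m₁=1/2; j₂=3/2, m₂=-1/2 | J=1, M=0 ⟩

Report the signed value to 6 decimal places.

√[3·1!0!2!/4! · 1!0!1!2!1!1!] = √(1/2)
  +(−1)^0/∏(0,1,0,1,0,1)! = 1  (running 1)
⟨..|..⟩ = √(1/2)·(1) = +0.707107

+√(1/2) ≈ +0.707107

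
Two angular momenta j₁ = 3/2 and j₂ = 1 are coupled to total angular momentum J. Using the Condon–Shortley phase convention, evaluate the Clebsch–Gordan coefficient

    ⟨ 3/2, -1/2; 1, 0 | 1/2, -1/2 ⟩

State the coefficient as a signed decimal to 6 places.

triangle: 2!*1!*0!/4! = 2/24
(j±m)!: 1!*2!*1!*1!*0!*1! = 2
prefactor² = (2J+1)*Δ*N² = 1/3
  k=1: −1/(1!*1!*1!*0!*0!*0!) = -1
Σ = -1  ⇒  CG² = 1/3*(-1)² = 1/3
CG = −√(1/3) = -0.577350

−√(1/3) = -0.577350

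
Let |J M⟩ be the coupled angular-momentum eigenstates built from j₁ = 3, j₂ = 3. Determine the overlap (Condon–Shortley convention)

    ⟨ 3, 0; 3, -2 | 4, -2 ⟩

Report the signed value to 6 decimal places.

triangle: 2!×4!×4!/11! = 1152/39916800
(j±m)!: 3!×3!×1!×5!×2!×6! = 6220800
prefactor² = (2J+1)×Δ×N² = 124416/77
  k=0: +1/(0!×2!×3!×1!×1!×3!) = 1/72
  k=1: −1/(1!×1!×2!×0!×2!×4!) = -1/96
Σ = 1/288  ⇒  CG² = 124416/77×1/288² = 3/154
CG = +√(3/154) = +0.139573

+√(3/154) ≈ +0.139573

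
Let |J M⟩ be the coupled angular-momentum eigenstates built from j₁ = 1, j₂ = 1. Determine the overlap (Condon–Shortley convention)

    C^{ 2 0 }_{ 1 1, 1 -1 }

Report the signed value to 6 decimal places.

+√(1/6) = +0.408248

j₁+j₂−J=0  J+j₁−j₂=2  J−j₁+j₂=2  j₁+j₂+J+1=5
(j₁±m₁, j₂±m₂, J±M) = (2,0,0,2,2,2)
P² = 8/3
sum k=0..0:
  [0] +1/4 = 1/4
S = 1/4
C² = P²·S² = 1/6 ; C = +0.408248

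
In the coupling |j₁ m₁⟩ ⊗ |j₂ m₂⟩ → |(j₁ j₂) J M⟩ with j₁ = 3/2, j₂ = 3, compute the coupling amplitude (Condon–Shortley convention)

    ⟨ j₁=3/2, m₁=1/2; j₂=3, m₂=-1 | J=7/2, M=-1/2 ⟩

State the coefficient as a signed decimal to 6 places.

√[8·1!2!5!/9! · 2!1!2!4!3!4!] = √(512/7)
  +(−1)^0/∏(0,1,1,2,1,3)! = 1/12  (running 1/12)
  +(−1)^1/∏(1,0,0,1,2,4)! = -1/48  (running 1/16)
⟨..|..⟩ = √(512/7)·(1/16) = +0.534522

+0.534522  (= +√(2/7))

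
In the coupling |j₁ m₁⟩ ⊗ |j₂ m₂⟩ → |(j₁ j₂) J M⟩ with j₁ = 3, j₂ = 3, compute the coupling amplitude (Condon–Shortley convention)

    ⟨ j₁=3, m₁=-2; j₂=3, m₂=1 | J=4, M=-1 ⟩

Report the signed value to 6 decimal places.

+0.455842

triangle: 2!×4!×4!/11! = 1152/39916800
(j±m)!: 1!×5!×4!×2!×3!×5! = 4147200
prefactor² = (2J+1)×Δ×N² = 82944/77
  k=1: −1/(1!×1!×4!×3!×0!×1!) = -1/144
  k=2: +1/(2!×0!×3!×2!×1!×2!) = 1/48
Σ = 1/72  ⇒  CG² = 82944/77×1/72² = 16/77
CG = +√(16/77) = +0.455842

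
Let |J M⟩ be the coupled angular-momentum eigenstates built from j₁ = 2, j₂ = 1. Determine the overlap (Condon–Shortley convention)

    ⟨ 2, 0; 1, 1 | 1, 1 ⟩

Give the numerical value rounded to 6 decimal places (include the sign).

+√(1/10) ≈ +0.316228

triangle: 2!*2!*0!/5! = 4/120
(j±m)!: 2!*2!*2!*0!*2!*0! = 16
prefactor² = (2J+1)*Δ*N² = 8/5
  k=2: +1/(2!*0!*0!*0!*2!*0!) = 1/4
Σ = 1/4  ⇒  CG² = 8/5*1/4² = 1/10
CG = +√(1/10) = +0.316228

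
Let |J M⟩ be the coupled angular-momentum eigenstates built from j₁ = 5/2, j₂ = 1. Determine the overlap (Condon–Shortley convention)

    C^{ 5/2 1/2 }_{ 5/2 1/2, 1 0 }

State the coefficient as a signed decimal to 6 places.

+√(1/35) ≈ +0.169031

triangle: 1!*4!*1!/7! = 24/5040
(j±m)!: 3!*2!*1!*1!*3!*2! = 144
prefactor² = (2J+1)*Δ*N² = 144/35
  k=0: +1/(0!*1!*2!*1!*2!*0!) = 1/4
  k=1: −1/(1!*0!*1!*0!*3!*1!) = -1/6
Σ = 1/12  ⇒  CG² = 144/35*1/12² = 1/35
CG = +√(1/35) = +0.169031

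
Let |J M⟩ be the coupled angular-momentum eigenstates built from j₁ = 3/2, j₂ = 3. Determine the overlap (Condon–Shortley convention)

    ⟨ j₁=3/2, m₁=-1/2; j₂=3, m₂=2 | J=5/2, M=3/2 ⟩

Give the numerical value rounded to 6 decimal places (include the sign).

triangle: 2!×1!×4!/8! = 48/40320
(j±m)!: 1!×2!×5!×1!×4!×1! = 5760
prefactor² = (2J+1)×Δ×N² = 288/7
  k=1: −1/(1!×1!×1!×4!×0!×0!) = -1/24
  k=2: +1/(2!×0!×0!×3!×1!×1!) = 1/12
Σ = 1/24  ⇒  CG² = 288/7×1/24² = 1/14
CG = +√(1/14) = +0.267261

+√(1/14) = +0.267261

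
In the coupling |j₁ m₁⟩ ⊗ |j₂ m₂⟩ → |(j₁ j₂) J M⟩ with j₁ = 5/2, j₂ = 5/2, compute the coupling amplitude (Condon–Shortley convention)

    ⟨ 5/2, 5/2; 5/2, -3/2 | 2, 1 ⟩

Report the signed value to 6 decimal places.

+0.597614  (= +√(5/14))

triangle: 3!×2!×2!/8! = 24/40320
(j±m)!: 5!×0!×1!×4!×3!×1! = 17280
prefactor² = (2J+1)×Δ×N² = 360/7
  k=0: +1/(0!×3!×0!×1!×2!×1!) = 1/12
Σ = 1/12  ⇒  CG² = 360/7×1/12² = 5/14
CG = +√(5/14) = +0.597614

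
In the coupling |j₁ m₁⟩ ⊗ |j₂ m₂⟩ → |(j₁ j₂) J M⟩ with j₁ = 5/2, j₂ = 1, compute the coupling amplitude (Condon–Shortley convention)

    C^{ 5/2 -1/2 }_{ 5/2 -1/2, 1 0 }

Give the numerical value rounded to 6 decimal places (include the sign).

-0.169031

√[6·1!4!1!/7! · 2!3!1!1!2!3!] = √(144/35)
  +(−1)^0/∏(0,1,3,1,1,0)! = 1/6  (running 1/6)
  +(−1)^1/∏(1,0,2,0,2,1)! = -1/4  (running -1/12)
⟨..|..⟩ = √(144/35)·(-1/12) = -0.169031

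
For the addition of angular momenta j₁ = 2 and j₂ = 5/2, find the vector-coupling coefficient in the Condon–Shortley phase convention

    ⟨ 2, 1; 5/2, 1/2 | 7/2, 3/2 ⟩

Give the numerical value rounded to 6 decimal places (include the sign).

+0.308607

√[8·1!3!4!/9! · 3!1!3!2!5!2!] = √(384/7)
  +(−1)^0/∏(0,1,1,3,2,1)! = 1/12  (running 1/12)
  +(−1)^1/∏(1,0,0,2,3,2)! = -1/24  (running 1/24)
⟨..|..⟩ = √(384/7)·(1/24) = +0.308607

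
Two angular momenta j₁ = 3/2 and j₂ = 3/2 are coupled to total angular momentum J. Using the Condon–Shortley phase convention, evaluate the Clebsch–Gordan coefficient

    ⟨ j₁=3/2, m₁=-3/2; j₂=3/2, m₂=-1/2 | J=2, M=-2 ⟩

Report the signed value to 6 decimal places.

-0.707107  (= −√(1/2))

triangle: 1!*2!*2!/6! = 4/720
(j±m)!: 0!*3!*1!*2!*0!*4! = 288
prefactor² = (2J+1)*Δ*N² = 8
  k=1: −1/(1!*0!*2!*0!*0!*2!) = -1/4
Σ = -1/4  ⇒  CG² = 8*(-1/4)² = 1/2
CG = −√(1/2) = -0.707107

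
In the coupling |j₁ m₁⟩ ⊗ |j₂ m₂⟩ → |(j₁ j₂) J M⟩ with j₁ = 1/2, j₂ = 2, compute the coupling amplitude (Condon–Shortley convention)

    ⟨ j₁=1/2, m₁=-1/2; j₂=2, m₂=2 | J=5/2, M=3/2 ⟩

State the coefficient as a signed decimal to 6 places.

j₁+j₂−J=0  J+j₁−j₂=1  J−j₁+j₂=4  j₁+j₂+J+1=6
(j₁±m₁, j₂±m₂, J±M) = (0,1,4,0,4,1)
P² = 576/5
sum k=0..0:
  [0] +1/24 = 1/24
S = 1/24
C² = P²·S² = 1/5 ; C = +0.447214

+0.447214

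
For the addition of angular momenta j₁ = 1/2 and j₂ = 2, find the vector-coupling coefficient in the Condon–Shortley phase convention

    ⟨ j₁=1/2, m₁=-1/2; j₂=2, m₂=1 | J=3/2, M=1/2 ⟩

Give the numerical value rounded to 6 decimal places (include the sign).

j₁+j₂−J=1  J+j₁−j₂=0  J−j₁+j₂=3  j₁+j₂+J+1=5
(j₁±m₁, j₂±m₂, J±M) = (0,1,3,1,2,1)
P² = 12/5
sum k=1..1:
  [1] −1/2 = -1/2
S = -1/2
C² = P²·S² = 3/5 ; C = -0.774597

−√(3/5) ≈ -0.774597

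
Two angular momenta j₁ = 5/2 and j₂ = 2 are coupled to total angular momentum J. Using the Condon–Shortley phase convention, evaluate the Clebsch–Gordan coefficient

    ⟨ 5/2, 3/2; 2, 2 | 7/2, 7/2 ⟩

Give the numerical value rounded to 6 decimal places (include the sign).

triangle: 1!*4!*3!/9! = 144/362880
(j±m)!: 4!*1!*4!*0!*7!*0! = 2903040
prefactor² = (2J+1)*Δ*N² = 9216
  k=1: −1/(1!*0!*0!*3!*4!*0!) = -1/144
Σ = -1/144  ⇒  CG² = 9216*(-1/144)² = 4/9
CG = −√(4/9) = -0.666667

−√(4/9) ≈ -0.666667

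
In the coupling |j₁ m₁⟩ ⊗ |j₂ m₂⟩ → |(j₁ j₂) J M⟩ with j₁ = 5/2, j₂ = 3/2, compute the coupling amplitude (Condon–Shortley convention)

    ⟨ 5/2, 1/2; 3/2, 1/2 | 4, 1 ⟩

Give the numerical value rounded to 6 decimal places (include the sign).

√[9·0!5!3!/9! · 3!2!2!1!5!3!] = √(2160/7)
  +(−1)^0/∏(0,0,2,2,3,1)! = 1/24  (running 1/24)
⟨..|..⟩ = √(2160/7)·(1/24) = +0.731925

+0.731925  (= +√(15/28))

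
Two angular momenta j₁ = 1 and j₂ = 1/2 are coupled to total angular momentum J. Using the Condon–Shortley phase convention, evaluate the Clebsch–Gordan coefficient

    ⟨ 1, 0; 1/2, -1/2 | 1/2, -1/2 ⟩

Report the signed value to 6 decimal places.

triangle: 1!*1!*0!/3! = 1/6
(j±m)!: 1!*1!*0!*1!*0!*1! = 1
prefactor² = (2J+1)*Δ*N² = 1/3
  k=0: +1/(0!*1!*1!*0!*0!*0!) = 1
Σ = 1  ⇒  CG² = 1/3*1² = 1/3
CG = +√(1/3) = +0.577350

+√(1/3) ≈ +0.577350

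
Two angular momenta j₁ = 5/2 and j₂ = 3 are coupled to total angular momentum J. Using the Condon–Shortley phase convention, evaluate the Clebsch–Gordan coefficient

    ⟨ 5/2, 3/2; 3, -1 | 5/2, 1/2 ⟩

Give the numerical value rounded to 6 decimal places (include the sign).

−√(1/35) ≈ -0.169031

j₁+j₂−J=3  J+j₁−j₂=2  J−j₁+j₂=3  j₁+j₂+J+1=9
(j₁±m₁, j₂±m₂, J±M) = (4,1,2,4,3,2)
P² = 576/35
sum k=0..1:
  [0] +1/12 = 1/12
  [1] −1/8 = -1/8
S = -1/24
C² = P²·S² = 1/35 ; C = -0.169031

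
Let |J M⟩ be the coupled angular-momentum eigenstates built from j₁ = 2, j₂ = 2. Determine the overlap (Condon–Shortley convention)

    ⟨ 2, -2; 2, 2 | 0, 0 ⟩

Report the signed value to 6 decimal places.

triangle: 4!·0!·0!/5! = 24/120
(j±m)!: 0!·4!·4!·0!·0!·0! = 576
prefactor² = (2J+1)·Δ·N² = 576/5
  k=4: +1/(4!·0!·0!·0!·0!·0!) = 1/24
Σ = 1/24  ⇒  CG² = 576/5·1/24² = 1/5
CG = +√(1/5) = +0.447214

+√(1/5) ≈ +0.447214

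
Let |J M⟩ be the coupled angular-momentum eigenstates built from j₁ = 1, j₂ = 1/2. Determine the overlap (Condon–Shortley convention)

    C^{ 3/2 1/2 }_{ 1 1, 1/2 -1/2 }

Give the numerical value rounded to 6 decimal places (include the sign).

j₁+j₂−J=0  J+j₁−j₂=2  J−j₁+j₂=1  j₁+j₂+J+1=4
(j₁±m₁, j₂±m₂, J±M) = (2,0,0,1,2,1)
P² = 4/3
sum k=0..0:
  [0] +1/2 = 1/2
S = 1/2
C² = P²·S² = 1/3 ; C = +0.577350

+0.577350  (= +√(1/3))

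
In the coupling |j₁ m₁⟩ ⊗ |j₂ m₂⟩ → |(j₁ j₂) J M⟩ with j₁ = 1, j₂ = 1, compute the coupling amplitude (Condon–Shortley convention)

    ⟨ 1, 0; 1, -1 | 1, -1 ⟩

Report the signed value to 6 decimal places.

+√(1/2) ≈ +0.707107

√[3·1!1!1!/4! · 1!1!0!2!0!2!] = √(1/2)
  +(−1)^0/∏(0,1,1,0,0,1)! = 1  (running 1)
⟨..|..⟩ = √(1/2)·(1) = +0.707107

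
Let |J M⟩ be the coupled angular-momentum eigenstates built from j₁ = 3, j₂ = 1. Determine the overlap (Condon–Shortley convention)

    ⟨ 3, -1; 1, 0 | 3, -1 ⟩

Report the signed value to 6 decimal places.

√[7·1!5!1!/8! · 2!4!1!1!2!4!] = √(48)
  +(−1)^0/∏(0,1,4,1,1,0)! = 1/24  (running 1/24)
  +(−1)^1/∏(1,0,3,0,2,1)! = -1/12  (running -1/24)
⟨..|..⟩ = √(48)·(-1/24) = -0.288675

−√(1/12) ≈ -0.288675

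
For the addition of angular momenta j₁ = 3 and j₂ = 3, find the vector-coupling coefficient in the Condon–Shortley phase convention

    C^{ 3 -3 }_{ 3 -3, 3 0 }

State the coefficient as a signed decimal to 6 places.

√[7·3!3!3!/10! · 0!6!3!3!0!6!] = √(7776)
  +(−1)^3/∏(3,0,3,0,0,3)! = -1/216  (running -1/216)
⟨..|..⟩ = √(7776)·(-1/216) = -0.408248

-0.408248  (= −√(1/6))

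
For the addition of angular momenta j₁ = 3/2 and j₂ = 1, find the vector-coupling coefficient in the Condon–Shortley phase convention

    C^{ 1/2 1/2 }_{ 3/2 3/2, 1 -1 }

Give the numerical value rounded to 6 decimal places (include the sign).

+0.707107

√[2·2!1!0!/4! · 3!0!0!2!1!0!] = √(2)
  +(−1)^0/∏(0,2,0,0,1,0)! = 1/2  (running 1/2)
⟨..|..⟩ = √(2)·(1/2) = +0.707107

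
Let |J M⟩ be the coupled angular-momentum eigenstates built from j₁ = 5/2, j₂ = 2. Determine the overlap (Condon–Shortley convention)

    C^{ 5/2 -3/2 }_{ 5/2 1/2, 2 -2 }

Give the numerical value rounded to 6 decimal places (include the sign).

j₁+j₂−J=2  J+j₁−j₂=3  J−j₁+j₂=2  j₁+j₂+J+1=8
(j₁±m₁, j₂±m₂, J±M) = (3,2,0,4,1,4)
P² = 864/35
sum k=0..0:
  [0] +1/8 = 1/8
S = 1/8
C² = P²·S² = 27/70 ; C = +0.621059

+0.621059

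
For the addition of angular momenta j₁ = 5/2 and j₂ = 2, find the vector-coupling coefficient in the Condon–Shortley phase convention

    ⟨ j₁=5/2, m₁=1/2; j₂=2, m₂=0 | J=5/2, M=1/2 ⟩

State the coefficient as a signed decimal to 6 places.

√[6·2!3!2!/8! · 3!2!2!2!3!2!] = √(72/35)
  +(−1)^0/∏(0,2,2,2,1,0)! = 1/8  (running 1/8)
  +(−1)^1/∏(1,1,1,1,2,1)! = -1/2  (running -3/8)
  +(−1)^2/∏(2,0,0,0,3,2)! = 1/24  (running -1/3)
⟨..|..⟩ = √(72/35)·(-1/3) = -0.478091

−√(8/35) = -0.478091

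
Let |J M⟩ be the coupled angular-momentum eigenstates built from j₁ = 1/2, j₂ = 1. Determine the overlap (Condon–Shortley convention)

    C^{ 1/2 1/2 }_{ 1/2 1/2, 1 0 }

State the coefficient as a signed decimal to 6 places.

triangle: 1!*0!*1!/3! = 1/6
(j±m)!: 1!*0!*1!*1!*1!*0! = 1
prefactor² = (2J+1)*Δ*N² = 1/3
  k=0: +1/(0!*1!*0!*1!*0!*0!) = 1
Σ = 1  ⇒  CG² = 1/3*1² = 1/3
CG = +√(1/3) = +0.577350

+0.577350  (= +√(1/3))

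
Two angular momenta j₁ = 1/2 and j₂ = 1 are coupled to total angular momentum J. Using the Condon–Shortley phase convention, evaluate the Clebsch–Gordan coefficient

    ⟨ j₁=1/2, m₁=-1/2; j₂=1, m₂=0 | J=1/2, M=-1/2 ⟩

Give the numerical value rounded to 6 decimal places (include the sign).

j₁+j₂−J=1  J+j₁−j₂=0  J−j₁+j₂=1  j₁+j₂+J+1=3
(j₁±m₁, j₂±m₂, J±M) = (0,1,1,1,0,1)
P² = 1/3
sum k=1..1:
  [1] −1/1 = -1
S = -1
C² = P²·S² = 1/3 ; C = -0.577350

−√(1/3) ≈ -0.577350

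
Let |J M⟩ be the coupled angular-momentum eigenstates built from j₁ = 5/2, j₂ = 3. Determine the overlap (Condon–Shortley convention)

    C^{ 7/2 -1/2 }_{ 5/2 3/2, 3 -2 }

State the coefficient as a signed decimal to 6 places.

+0.563436  (= +√(20/63))

√[8·2!3!4!/10! · 4!1!1!5!3!4!] = √(9216/35)
  +(−1)^0/∏(0,2,1,1,2,3)! = 1/24  (running 1/24)
  +(−1)^1/∏(1,1,0,0,3,4)! = -1/144  (running 5/144)
⟨..|..⟩ = √(9216/35)·(5/144) = +0.563436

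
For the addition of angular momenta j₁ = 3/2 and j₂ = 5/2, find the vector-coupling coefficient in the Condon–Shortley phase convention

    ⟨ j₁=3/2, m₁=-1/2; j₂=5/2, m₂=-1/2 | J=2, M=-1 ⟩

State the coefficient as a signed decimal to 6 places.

j₁+j₂−J=2  J+j₁−j₂=1  J−j₁+j₂=3  j₁+j₂+J+1=7
(j₁±m₁, j₂±m₂, J±M) = (1,2,2,3,1,3)
P² = 12/7
sum k=1..2:
  [1] −1/2 = -1/2
  [2] +1/12 = 1/12
S = -5/12
C² = P²·S² = 25/84 ; C = -0.545545

−√(25/84) ≈ -0.545545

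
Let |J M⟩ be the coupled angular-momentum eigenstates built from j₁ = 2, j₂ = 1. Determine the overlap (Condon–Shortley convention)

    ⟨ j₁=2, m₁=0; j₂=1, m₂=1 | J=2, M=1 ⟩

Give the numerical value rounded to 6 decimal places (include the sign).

-0.707107  (= −√(1/2))

√[5·1!3!1!/6! · 2!2!2!0!3!1!] = √(2)
  +(−1)^1/∏(1,0,1,1,2,0)! = -1/2  (running -1/2)
⟨..|..⟩ = √(2)·(-1/2) = -0.707107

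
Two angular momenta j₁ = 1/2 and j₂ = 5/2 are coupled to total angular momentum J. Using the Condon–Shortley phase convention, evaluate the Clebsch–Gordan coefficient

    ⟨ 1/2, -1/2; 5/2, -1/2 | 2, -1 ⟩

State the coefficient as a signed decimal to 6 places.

j₁+j₂−J=1  J+j₁−j₂=0  J−j₁+j₂=4  j₁+j₂+J+1=6
(j₁±m₁, j₂±m₂, J±M) = (0,1,2,3,1,3)
P² = 12
sum k=1..1:
  [1] −1/6 = -1/6
S = -1/6
C² = P²·S² = 1/3 ; C = -0.577350

-0.577350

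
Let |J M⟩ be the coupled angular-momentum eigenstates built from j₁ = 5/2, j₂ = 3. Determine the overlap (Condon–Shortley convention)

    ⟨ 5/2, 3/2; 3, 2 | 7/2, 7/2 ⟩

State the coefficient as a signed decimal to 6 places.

√[8·2!3!4!/10! · 4!1!5!1!7!0!] = √(9216)
  +(−1)^1/∏(1,1,0,4,3,0)! = -1/144  (running -1/144)
⟨..|..⟩ = √(9216)·(-1/144) = -0.666667

-0.666667  (= −√(4/9))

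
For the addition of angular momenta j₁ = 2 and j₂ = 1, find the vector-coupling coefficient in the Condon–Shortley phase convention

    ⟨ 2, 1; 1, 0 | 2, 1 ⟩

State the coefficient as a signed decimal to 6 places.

triangle: 1!·3!·1!/6! = 6/720
(j±m)!: 3!·1!·1!·1!·3!·1! = 36
prefactor² = (2J+1)·Δ·N² = 3/2
  k=0: +1/(0!·1!·1!·1!·2!·0!) = 1/2
  k=1: −1/(1!·0!·0!·0!·3!·1!) = -1/6
Σ = 1/3  ⇒  CG² = 3/2·1/3² = 1/6
CG = +√(1/6) = +0.408248

+0.408248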